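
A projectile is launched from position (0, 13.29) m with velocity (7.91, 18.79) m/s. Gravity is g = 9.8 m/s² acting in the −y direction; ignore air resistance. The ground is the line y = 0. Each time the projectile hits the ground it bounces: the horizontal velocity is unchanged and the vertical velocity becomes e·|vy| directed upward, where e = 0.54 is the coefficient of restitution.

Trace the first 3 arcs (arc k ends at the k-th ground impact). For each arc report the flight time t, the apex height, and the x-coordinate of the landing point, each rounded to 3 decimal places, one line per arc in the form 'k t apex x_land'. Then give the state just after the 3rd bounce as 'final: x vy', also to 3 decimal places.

1 4.445 31.303 35.159
2 2.730 9.128 56.751
3 1.474 2.662 68.411
final: 68.411 3.900

Arc 1: start y=13.290, vy=18.790 → t=4.445, apex=31.303, x_land=35.159, impact vy=-24.770
  bounce: vy ← 0.54·24.770 = 13.376
Arc 2: start y=0.000, vy=13.376 → t=2.730, apex=9.128, x_land=56.751, impact vy=-13.376
  bounce: vy ← 0.54·13.376 = 7.223
Arc 3: start y=0.000, vy=7.223 → t=1.474, apex=2.662, x_land=68.411, impact vy=-7.223
  bounce: vy ← 0.54·7.223 = 3.900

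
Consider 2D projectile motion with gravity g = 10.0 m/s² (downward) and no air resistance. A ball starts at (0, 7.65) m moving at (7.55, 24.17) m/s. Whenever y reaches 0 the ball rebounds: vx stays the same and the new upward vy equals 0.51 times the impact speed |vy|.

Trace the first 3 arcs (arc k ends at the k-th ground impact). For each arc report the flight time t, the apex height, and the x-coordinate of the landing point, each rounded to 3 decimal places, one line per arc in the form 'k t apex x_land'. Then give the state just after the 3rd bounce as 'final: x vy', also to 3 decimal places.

1 5.132 36.859 38.748
2 2.769 9.587 59.657
3 1.412 2.494 70.320
final: 70.320 3.602

Arc 1: start y=7.650, vy=24.170 → t=5.132, apex=36.859, x_land=38.748, impact vy=-27.151
  bounce: vy ← 0.51·27.151 = 13.847
Arc 2: start y=0.000, vy=13.847 → t=2.769, apex=9.587, x_land=59.657, impact vy=-13.847
  bounce: vy ← 0.51·13.847 = 7.062
Arc 3: start y=0.000, vy=7.062 → t=1.412, apex=2.494, x_land=70.320, impact vy=-7.062
  bounce: vy ← 0.51·7.062 = 3.602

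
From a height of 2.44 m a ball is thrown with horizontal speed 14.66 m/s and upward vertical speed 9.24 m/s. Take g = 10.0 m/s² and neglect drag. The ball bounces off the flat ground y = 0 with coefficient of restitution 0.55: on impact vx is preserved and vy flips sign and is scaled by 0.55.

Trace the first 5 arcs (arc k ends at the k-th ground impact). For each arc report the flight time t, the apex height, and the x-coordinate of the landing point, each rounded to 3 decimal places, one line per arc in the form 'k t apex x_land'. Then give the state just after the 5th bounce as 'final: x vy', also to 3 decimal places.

1 2.082 6.709 30.527
2 1.274 2.029 49.207
3 0.701 0.614 59.481
4 0.385 0.186 65.131
5 0.212 0.056 68.239
final: 68.239 0.583

Arc 1: start y=2.440, vy=9.240 → t=2.082, apex=6.709, x_land=30.527, impact vy=-11.584
  bounce: vy ← 0.55·11.584 = 6.371
Arc 2: start y=0.000, vy=6.371 → t=1.274, apex=2.029, x_land=49.207, impact vy=-6.371
  bounce: vy ← 0.55·6.371 = 3.504
Arc 3: start y=0.000, vy=3.504 → t=0.701, apex=0.614, x_land=59.481, impact vy=-3.504
  bounce: vy ← 0.55·3.504 = 1.927
Arc 4: start y=0.000, vy=1.927 → t=0.385, apex=0.186, x_land=65.131, impact vy=-1.927
  bounce: vy ← 0.55·1.927 = 1.060
Arc 5: start y=0.000, vy=1.060 → t=0.212, apex=0.056, x_land=68.239, impact vy=-1.060
  bounce: vy ← 0.55·1.060 = 0.583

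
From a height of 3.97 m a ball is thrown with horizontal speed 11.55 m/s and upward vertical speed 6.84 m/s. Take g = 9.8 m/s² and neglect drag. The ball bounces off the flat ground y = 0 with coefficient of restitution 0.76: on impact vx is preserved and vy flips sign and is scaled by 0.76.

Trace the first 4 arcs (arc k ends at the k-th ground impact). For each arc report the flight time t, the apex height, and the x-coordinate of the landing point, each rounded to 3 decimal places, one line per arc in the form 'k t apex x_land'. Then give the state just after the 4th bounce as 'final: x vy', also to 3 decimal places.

1 1.837 6.357 21.217
2 1.731 3.672 41.214
3 1.316 2.121 56.411
4 1.000 1.225 67.961
final: 67.961 3.724

Arc 1: start y=3.970, vy=6.840 → t=1.837, apex=6.357, x_land=21.217, impact vy=-11.162
  bounce: vy ← 0.76·11.162 = 8.483
Arc 2: start y=0.000, vy=8.483 → t=1.731, apex=3.672, x_land=41.214, impact vy=-8.483
  bounce: vy ← 0.76·8.483 = 6.447
Arc 3: start y=0.000, vy=6.447 → t=1.316, apex=2.121, x_land=56.411, impact vy=-6.447
  bounce: vy ← 0.76·6.447 = 4.900
Arc 4: start y=0.000, vy=4.900 → t=1.000, apex=1.225, x_land=67.961, impact vy=-4.900
  bounce: vy ← 0.76·4.900 = 3.724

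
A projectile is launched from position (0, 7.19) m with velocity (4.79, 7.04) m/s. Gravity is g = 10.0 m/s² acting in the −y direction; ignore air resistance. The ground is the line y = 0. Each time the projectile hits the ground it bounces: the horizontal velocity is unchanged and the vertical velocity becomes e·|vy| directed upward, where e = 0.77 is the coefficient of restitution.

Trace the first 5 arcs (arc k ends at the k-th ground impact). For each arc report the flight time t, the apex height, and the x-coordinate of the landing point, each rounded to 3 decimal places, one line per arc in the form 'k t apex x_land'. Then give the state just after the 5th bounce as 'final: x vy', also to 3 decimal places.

1 2.095 9.668 10.033
2 2.141 5.732 20.290
3 1.649 3.399 28.189
4 1.270 2.015 34.270
5 0.978 1.195 38.953
final: 38.953 3.764

Arc 1: start y=7.190, vy=7.040 → t=2.095, apex=9.668, x_land=10.033, impact vy=-13.905
  bounce: vy ← 0.77·13.905 = 10.707
Arc 2: start y=0.000, vy=10.707 → t=2.141, apex=5.732, x_land=20.290, impact vy=-10.707
  bounce: vy ← 0.77·10.707 = 8.245
Arc 3: start y=0.000, vy=8.245 → t=1.649, apex=3.399, x_land=28.189, impact vy=-8.245
  bounce: vy ← 0.77·8.245 = 6.348
Arc 4: start y=0.000, vy=6.348 → t=1.270, apex=2.015, x_land=34.270, impact vy=-6.348
  bounce: vy ← 0.77·6.348 = 4.888
Arc 5: start y=0.000, vy=4.888 → t=0.978, apex=1.195, x_land=38.953, impact vy=-4.888
  bounce: vy ← 0.77·4.888 = 3.764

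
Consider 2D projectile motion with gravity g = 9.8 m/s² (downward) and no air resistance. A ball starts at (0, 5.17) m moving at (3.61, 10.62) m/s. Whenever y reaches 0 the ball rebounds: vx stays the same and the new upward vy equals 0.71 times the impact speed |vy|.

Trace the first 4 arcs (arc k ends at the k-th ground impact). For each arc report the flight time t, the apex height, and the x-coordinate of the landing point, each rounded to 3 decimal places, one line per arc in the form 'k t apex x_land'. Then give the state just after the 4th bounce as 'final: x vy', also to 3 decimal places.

1 2.577 10.924 9.302
2 2.120 5.507 16.956
3 1.505 2.776 22.391
4 1.069 1.399 26.249
final: 26.249 3.718

Arc 1: start y=5.170, vy=10.620 → t=2.577, apex=10.924, x_land=9.302, impact vy=-14.633
  bounce: vy ← 0.71·14.633 = 10.389
Arc 2: start y=0.000, vy=10.389 → t=2.120, apex=5.507, x_land=16.956, impact vy=-10.389
  bounce: vy ← 0.71·10.389 = 7.376
Arc 3: start y=0.000, vy=7.376 → t=1.505, apex=2.776, x_land=22.391, impact vy=-7.376
  bounce: vy ← 0.71·7.376 = 5.237
Arc 4: start y=0.000, vy=5.237 → t=1.069, apex=1.399, x_land=26.249, impact vy=-5.237
  bounce: vy ← 0.71·5.237 = 3.718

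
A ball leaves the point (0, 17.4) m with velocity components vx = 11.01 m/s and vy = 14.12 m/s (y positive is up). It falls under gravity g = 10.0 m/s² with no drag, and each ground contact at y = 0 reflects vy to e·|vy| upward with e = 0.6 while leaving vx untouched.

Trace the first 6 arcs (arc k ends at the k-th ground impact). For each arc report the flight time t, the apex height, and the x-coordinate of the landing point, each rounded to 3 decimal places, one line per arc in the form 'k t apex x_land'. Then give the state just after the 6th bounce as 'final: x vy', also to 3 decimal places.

1 3.752 27.369 41.305
2 2.808 9.853 72.216
3 1.685 3.547 90.762
4 1.011 1.277 101.890
5 0.606 0.460 108.567
6 0.364 0.165 112.573
final: 112.573 1.092

Arc 1: start y=17.400, vy=14.120 → t=3.752, apex=27.369, x_land=41.305, impact vy=-23.396
  bounce: vy ← 0.6·23.396 = 14.038
Arc 2: start y=0.000, vy=14.038 → t=2.808, apex=9.853, x_land=72.216, impact vy=-14.038
  bounce: vy ← 0.6·14.038 = 8.423
Arc 3: start y=0.000, vy=8.423 → t=1.685, apex=3.547, x_land=90.762, impact vy=-8.423
  bounce: vy ← 0.6·8.423 = 5.054
Arc 4: start y=0.000, vy=5.054 → t=1.011, apex=1.277, x_land=101.890, impact vy=-5.054
  bounce: vy ← 0.6·5.054 = 3.032
Arc 5: start y=0.000, vy=3.032 → t=0.606, apex=0.460, x_land=108.567, impact vy=-3.032
  bounce: vy ← 0.6·3.032 = 1.819
Arc 6: start y=0.000, vy=1.819 → t=0.364, apex=0.165, x_land=112.573, impact vy=-1.819
  bounce: vy ← 0.6·1.819 = 1.092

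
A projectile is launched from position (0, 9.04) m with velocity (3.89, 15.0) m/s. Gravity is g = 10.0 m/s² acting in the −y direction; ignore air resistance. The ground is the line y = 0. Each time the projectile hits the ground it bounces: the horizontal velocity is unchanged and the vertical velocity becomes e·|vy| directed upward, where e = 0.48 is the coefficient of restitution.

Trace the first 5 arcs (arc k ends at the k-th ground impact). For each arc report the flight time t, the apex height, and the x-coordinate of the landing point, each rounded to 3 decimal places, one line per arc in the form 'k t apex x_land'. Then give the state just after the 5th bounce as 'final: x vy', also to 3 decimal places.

1 3.514 20.290 13.671
2 1.934 4.675 21.194
3 0.928 1.077 24.805
4 0.446 0.248 26.538
5 0.214 0.057 27.370
final: 27.370 0.513

Arc 1: start y=9.040, vy=15.000 → t=3.514, apex=20.290, x_land=13.671, impact vy=-20.144
  bounce: vy ← 0.48·20.144 = 9.669
Arc 2: start y=0.000, vy=9.669 → t=1.934, apex=4.675, x_land=21.194, impact vy=-9.669
  bounce: vy ← 0.48·9.669 = 4.641
Arc 3: start y=0.000, vy=4.641 → t=0.928, apex=1.077, x_land=24.805, impact vy=-4.641
  bounce: vy ← 0.48·4.641 = 2.228
Arc 4: start y=0.000, vy=2.228 → t=0.446, apex=0.248, x_land=26.538, impact vy=-2.228
  bounce: vy ← 0.48·2.228 = 1.069
Arc 5: start y=0.000, vy=1.069 → t=0.214, apex=0.057, x_land=27.370, impact vy=-1.069
  bounce: vy ← 0.48·1.069 = 0.513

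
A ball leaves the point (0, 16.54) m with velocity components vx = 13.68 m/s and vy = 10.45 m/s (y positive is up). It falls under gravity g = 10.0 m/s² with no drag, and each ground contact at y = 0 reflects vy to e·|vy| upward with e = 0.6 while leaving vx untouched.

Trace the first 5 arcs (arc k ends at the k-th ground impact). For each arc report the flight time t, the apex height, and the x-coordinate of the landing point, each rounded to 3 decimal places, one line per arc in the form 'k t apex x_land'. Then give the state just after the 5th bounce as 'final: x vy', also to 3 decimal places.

Arc 1: start y=16.540, vy=10.450 → t=3.143, apex=22.000, x_land=42.991, impact vy=-20.976
  bounce: vy ← 0.6·20.976 = 12.586
Arc 2: start y=0.000, vy=12.586 → t=2.517, apex=7.920, x_land=77.426, impact vy=-12.586
  bounce: vy ← 0.6·12.586 = 7.551
Arc 3: start y=0.000, vy=7.551 → t=1.510, apex=2.851, x_land=98.086, impact vy=-7.551
  bounce: vy ← 0.6·7.551 = 4.531
Arc 4: start y=0.000, vy=4.531 → t=0.906, apex=1.026, x_land=110.483, impact vy=-4.531
  bounce: vy ← 0.6·4.531 = 2.719
Arc 5: start y=0.000, vy=2.719 → t=0.544, apex=0.370, x_land=117.921, impact vy=-2.719
  bounce: vy ← 0.6·2.719 = 1.631

1 3.143 22.000 42.991
2 2.517 7.920 77.426
3 1.510 2.851 98.086
4 0.906 1.026 110.483
5 0.544 0.370 117.921
final: 117.921 1.631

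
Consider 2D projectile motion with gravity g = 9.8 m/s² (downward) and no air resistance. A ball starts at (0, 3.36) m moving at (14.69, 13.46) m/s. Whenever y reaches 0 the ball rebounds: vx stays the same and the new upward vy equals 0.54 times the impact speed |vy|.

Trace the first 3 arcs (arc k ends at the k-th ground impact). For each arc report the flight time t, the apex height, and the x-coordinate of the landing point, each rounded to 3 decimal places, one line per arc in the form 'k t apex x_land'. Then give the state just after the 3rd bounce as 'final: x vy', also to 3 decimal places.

1 2.977 12.603 43.736
2 1.732 3.675 69.180
3 0.935 1.072 82.920
final: 82.920 2.475

Arc 1: start y=3.360, vy=13.460 → t=2.977, apex=12.603, x_land=43.736, impact vy=-15.717
  bounce: vy ← 0.54·15.717 = 8.487
Arc 2: start y=0.000, vy=8.487 → t=1.732, apex=3.675, x_land=69.180, impact vy=-8.487
  bounce: vy ← 0.54·8.487 = 4.583
Arc 3: start y=0.000, vy=4.583 → t=0.935, apex=1.072, x_land=82.920, impact vy=-4.583
  bounce: vy ← 0.54·4.583 = 2.475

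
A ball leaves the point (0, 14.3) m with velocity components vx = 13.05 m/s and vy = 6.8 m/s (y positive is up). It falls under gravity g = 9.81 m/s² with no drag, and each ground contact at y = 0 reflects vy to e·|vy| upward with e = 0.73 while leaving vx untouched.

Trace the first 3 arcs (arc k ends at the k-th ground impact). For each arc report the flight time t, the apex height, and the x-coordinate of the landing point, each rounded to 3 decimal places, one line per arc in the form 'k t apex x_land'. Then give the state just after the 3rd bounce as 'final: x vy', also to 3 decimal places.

1 2.536 16.657 33.094
2 2.690 8.876 68.205
3 1.964 4.730 93.836
final: 93.836 7.033

Arc 1: start y=14.300, vy=6.800 → t=2.536, apex=16.657, x_land=33.094, impact vy=-18.078
  bounce: vy ← 0.73·18.078 = 13.197
Arc 2: start y=0.000, vy=13.197 → t=2.690, apex=8.876, x_land=68.205, impact vy=-13.197
  bounce: vy ← 0.73·13.197 = 9.634
Arc 3: start y=0.000, vy=9.634 → t=1.964, apex=4.730, x_land=93.836, impact vy=-9.634
  bounce: vy ← 0.73·9.634 = 7.033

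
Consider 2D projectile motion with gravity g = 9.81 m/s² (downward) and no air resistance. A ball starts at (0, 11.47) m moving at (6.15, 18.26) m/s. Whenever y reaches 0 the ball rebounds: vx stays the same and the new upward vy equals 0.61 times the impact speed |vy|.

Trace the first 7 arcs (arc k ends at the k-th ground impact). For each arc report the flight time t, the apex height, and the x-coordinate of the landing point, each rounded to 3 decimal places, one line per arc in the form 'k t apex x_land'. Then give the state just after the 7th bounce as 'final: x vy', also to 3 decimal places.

Arc 1: start y=11.470, vy=18.260 → t=4.270, apex=28.464, x_land=26.263, impact vy=-23.632
  bounce: vy ← 0.61·23.632 = 14.415
Arc 2: start y=0.000, vy=14.415 → t=2.939, apex=10.592, x_land=44.337, impact vy=-14.415
  bounce: vy ← 0.61·14.415 = 8.793
Arc 3: start y=0.000, vy=8.793 → t=1.793, apex=3.941, x_land=55.362, impact vy=-8.793
  bounce: vy ← 0.61·8.793 = 5.364
Arc 4: start y=0.000, vy=5.364 → t=1.094, apex=1.466, x_land=62.088, impact vy=-5.364
  bounce: vy ← 0.61·5.364 = 3.272
Arc 5: start y=0.000, vy=3.272 → t=0.667, apex=0.546, x_land=66.190, impact vy=-3.272
  bounce: vy ← 0.61·3.272 = 1.996
Arc 6: start y=0.000, vy=1.996 → t=0.407, apex=0.203, x_land=68.693, impact vy=-1.996
  bounce: vy ← 0.61·1.996 = 1.218
Arc 7: start y=0.000, vy=1.218 → t=0.248, apex=0.076, x_land=70.220, impact vy=-1.218
  bounce: vy ← 0.61·1.218 = 0.743

1 4.270 28.464 26.263
2 2.939 10.592 44.337
3 1.793 3.941 55.362
4 1.094 1.466 62.088
5 0.667 0.546 66.190
6 0.407 0.203 68.693
7 0.248 0.076 70.220
final: 70.220 0.743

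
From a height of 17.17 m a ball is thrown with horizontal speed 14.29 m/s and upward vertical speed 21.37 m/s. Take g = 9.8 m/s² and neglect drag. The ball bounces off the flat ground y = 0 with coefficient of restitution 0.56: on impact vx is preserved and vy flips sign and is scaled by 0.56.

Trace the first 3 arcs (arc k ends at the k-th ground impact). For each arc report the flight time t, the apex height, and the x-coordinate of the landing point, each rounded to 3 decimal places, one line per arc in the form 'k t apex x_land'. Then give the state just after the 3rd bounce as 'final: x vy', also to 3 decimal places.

1 5.054 40.470 72.229
2 3.219 12.691 118.224
3 1.802 3.980 143.982
final: 143.982 4.946

Arc 1: start y=17.170, vy=21.370 → t=5.054, apex=40.470, x_land=72.229, impact vy=-28.164
  bounce: vy ← 0.56·28.164 = 15.772
Arc 2: start y=0.000, vy=15.772 → t=3.219, apex=12.691, x_land=118.224, impact vy=-15.772
  bounce: vy ← 0.56·15.772 = 8.832
Arc 3: start y=0.000, vy=8.832 → t=1.802, apex=3.980, x_land=143.982, impact vy=-8.832
  bounce: vy ← 0.56·8.832 = 4.946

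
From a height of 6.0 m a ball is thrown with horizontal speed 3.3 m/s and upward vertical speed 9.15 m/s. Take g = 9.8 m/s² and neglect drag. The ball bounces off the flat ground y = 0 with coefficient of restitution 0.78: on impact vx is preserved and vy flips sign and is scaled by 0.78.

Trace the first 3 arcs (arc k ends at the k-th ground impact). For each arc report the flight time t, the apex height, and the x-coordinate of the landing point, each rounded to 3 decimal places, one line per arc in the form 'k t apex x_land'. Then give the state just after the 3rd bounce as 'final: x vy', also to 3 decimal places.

Arc 1: start y=6.000, vy=9.150 → t=2.382, apex=10.272, x_land=7.859, impact vy=-14.189
  bounce: vy ← 0.78·14.189 = 11.067
Arc 2: start y=0.000, vy=11.067 → t=2.259, apex=6.249, x_land=15.312, impact vy=-11.067
  bounce: vy ← 0.78·11.067 = 8.632
Arc 3: start y=0.000, vy=8.632 → t=1.762, apex=3.802, x_land=21.126, impact vy=-8.632
  bounce: vy ← 0.78·8.632 = 6.733

1 2.382 10.272 7.859
2 2.259 6.249 15.312
3 1.762 3.802 21.126
final: 21.126 6.733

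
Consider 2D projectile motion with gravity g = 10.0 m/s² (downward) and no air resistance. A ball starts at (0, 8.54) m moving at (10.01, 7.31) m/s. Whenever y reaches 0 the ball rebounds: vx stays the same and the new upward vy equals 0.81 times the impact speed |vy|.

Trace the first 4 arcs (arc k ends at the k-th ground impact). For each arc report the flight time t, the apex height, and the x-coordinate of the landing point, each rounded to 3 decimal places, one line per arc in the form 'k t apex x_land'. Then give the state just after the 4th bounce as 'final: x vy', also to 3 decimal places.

Arc 1: start y=8.540, vy=7.310 → t=2.228, apex=11.212, x_land=22.307, impact vy=-14.975
  bounce: vy ← 0.81·14.975 = 12.129
Arc 2: start y=0.000, vy=12.129 → t=2.426, apex=7.356, x_land=46.590, impact vy=-12.129
  bounce: vy ← 0.81·12.129 = 9.825
Arc 3: start y=0.000, vy=9.825 → t=1.965, apex=4.826, x_land=66.259, impact vy=-9.825
  bounce: vy ← 0.81·9.825 = 7.958
Arc 4: start y=0.000, vy=7.958 → t=1.592, apex=3.167, x_land=82.191, impact vy=-7.958
  bounce: vy ← 0.81·7.958 = 6.446

1 2.228 11.212 22.307
2 2.426 7.356 46.590
3 1.965 4.826 66.259
4 1.592 3.167 82.191
final: 82.191 6.446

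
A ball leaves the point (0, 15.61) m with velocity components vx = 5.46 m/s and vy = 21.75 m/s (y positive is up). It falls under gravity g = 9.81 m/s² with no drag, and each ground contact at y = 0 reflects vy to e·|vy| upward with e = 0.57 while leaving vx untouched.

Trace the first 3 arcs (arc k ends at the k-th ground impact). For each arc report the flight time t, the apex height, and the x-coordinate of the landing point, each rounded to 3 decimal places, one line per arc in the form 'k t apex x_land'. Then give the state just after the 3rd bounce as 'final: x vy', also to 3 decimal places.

Arc 1: start y=15.610, vy=21.750 → t=5.063, apex=39.721, x_land=27.643, impact vy=-27.916
  bounce: vy ← 0.57·27.916 = 15.912
Arc 2: start y=0.000, vy=15.912 → t=3.244, apex=12.905, x_land=45.356, impact vy=-15.912
  bounce: vy ← 0.57·15.912 = 9.070
Arc 3: start y=0.000, vy=9.070 → t=1.849, apex=4.193, x_land=55.452, impact vy=-9.070
  bounce: vy ← 0.57·9.070 = 5.170

1 5.063 39.721 27.643
2 3.244 12.905 45.356
3 1.849 4.193 55.452
final: 55.452 5.170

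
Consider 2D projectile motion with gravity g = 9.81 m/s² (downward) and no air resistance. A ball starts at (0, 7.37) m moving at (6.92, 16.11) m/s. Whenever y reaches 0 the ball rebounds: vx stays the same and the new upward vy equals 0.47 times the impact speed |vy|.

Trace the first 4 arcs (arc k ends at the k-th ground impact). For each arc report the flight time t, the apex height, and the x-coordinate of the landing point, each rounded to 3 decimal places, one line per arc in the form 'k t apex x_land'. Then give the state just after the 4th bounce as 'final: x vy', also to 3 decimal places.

Arc 1: start y=7.370, vy=16.110 → t=3.691, apex=20.598, x_land=25.545, impact vy=-20.103
  bounce: vy ← 0.47·20.103 = 9.448
Arc 2: start y=0.000, vy=9.448 → t=1.926, apex=4.550, x_land=38.875, impact vy=-9.448
  bounce: vy ← 0.47·9.448 = 4.441
Arc 3: start y=0.000, vy=4.441 → t=0.905, apex=1.005, x_land=45.140, impact vy=-4.441
  bounce: vy ← 0.47·4.441 = 2.087
Arc 4: start y=0.000, vy=2.087 → t=0.426, apex=0.222, x_land=48.084, impact vy=-2.087
  bounce: vy ← 0.47·2.087 = 0.981

1 3.691 20.598 25.545
2 1.926 4.550 38.875
3 0.905 1.005 45.140
4 0.426 0.222 48.084
final: 48.084 0.981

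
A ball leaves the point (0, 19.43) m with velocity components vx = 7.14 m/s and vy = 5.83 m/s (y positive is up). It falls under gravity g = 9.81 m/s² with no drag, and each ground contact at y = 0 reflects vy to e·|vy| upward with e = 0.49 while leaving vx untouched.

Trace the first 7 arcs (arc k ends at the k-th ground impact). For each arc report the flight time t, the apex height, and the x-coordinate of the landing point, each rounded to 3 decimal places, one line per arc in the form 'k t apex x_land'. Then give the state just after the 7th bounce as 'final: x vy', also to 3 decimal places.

Arc 1: start y=19.430, vy=5.830 → t=2.671, apex=21.162, x_land=19.074, impact vy=-20.377
  bounce: vy ← 0.49·20.377 = 9.985
Arc 2: start y=0.000, vy=9.985 → t=2.036, apex=5.081, x_land=33.608, impact vy=-9.985
  bounce: vy ← 0.49·9.985 = 4.892
Arc 3: start y=0.000, vy=4.892 → t=0.997, apex=1.220, x_land=40.730, impact vy=-4.892
  bounce: vy ← 0.49·4.892 = 2.397
Arc 4: start y=0.000, vy=2.397 → t=0.489, apex=0.293, x_land=44.219, impact vy=-2.397
  bounce: vy ← 0.49·2.397 = 1.175
Arc 5: start y=0.000, vy=1.175 → t=0.239, apex=0.070, x_land=45.929, impact vy=-1.175
  bounce: vy ← 0.49·1.175 = 0.576
Arc 6: start y=0.000, vy=0.576 → t=0.117, apex=0.017, x_land=46.767, impact vy=-0.576
  bounce: vy ← 0.49·0.576 = 0.282
Arc 7: start y=0.000, vy=0.282 → t=0.058, apex=0.004, x_land=47.178, impact vy=-0.282
  bounce: vy ← 0.49·0.282 = 0.138

1 2.671 21.162 19.074
2 2.036 5.081 33.608
3 0.997 1.220 40.730
4 0.489 0.293 44.219
5 0.239 0.070 45.929
6 0.117 0.017 46.767
7 0.058 0.004 47.178
final: 47.178 0.138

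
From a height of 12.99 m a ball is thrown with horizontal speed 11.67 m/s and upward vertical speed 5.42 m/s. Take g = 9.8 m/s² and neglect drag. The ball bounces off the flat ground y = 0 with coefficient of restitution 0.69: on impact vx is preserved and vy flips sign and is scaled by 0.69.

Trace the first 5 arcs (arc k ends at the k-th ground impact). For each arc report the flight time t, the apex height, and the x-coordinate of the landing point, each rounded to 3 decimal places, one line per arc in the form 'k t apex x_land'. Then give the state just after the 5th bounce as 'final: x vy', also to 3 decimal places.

Arc 1: start y=12.990, vy=5.420 → t=2.273, apex=14.489, x_land=26.522, impact vy=-16.852
  bounce: vy ← 0.69·16.852 = 11.628
Arc 2: start y=0.000, vy=11.628 → t=2.373, apex=6.898, x_land=54.214, impact vy=-11.628
  bounce: vy ← 0.69·11.628 = 8.023
Arc 3: start y=0.000, vy=8.023 → t=1.637, apex=3.284, x_land=73.322, impact vy=-8.023
  bounce: vy ← 0.69·8.023 = 5.536
Arc 4: start y=0.000, vy=5.536 → t=1.130, apex=1.564, x_land=86.507, impact vy=-5.536
  bounce: vy ← 0.69·5.536 = 3.820
Arc 5: start y=0.000, vy=3.820 → t=0.780, apex=0.744, x_land=95.604, impact vy=-3.820
  bounce: vy ← 0.69·3.820 = 2.636

1 2.273 14.489 26.522
2 2.373 6.898 54.214
3 1.637 3.284 73.322
4 1.130 1.564 86.507
5 0.780 0.744 95.604
final: 95.604 2.636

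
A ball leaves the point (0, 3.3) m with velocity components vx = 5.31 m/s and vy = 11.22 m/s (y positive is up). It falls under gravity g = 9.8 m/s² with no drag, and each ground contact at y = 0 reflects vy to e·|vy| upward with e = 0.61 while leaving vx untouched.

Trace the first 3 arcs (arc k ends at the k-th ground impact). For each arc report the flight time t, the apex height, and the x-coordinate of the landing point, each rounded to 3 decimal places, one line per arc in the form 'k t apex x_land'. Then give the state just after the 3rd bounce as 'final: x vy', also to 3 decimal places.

1 2.554 9.723 13.559
2 1.719 3.618 22.685
3 1.048 1.346 28.251
final: 28.251 3.133

Arc 1: start y=3.300, vy=11.220 → t=2.554, apex=9.723, x_land=13.559, impact vy=-13.805
  bounce: vy ← 0.61·13.805 = 8.421
Arc 2: start y=0.000, vy=8.421 → t=1.719, apex=3.618, x_land=22.685, impact vy=-8.421
  bounce: vy ← 0.61·8.421 = 5.137
Arc 3: start y=0.000, vy=5.137 → t=1.048, apex=1.346, x_land=28.251, impact vy=-5.137
  bounce: vy ← 0.61·5.137 = 3.133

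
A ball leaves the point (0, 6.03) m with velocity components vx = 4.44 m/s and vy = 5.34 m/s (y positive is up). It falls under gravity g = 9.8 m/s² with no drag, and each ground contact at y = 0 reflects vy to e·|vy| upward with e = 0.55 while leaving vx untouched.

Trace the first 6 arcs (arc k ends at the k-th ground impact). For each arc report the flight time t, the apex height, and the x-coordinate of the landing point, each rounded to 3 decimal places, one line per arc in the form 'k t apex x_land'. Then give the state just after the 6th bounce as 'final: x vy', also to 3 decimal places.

Arc 1: start y=6.030, vy=5.340 → t=1.781, apex=7.485, x_land=7.907, impact vy=-12.112
  bounce: vy ← 0.55·12.112 = 6.662
Arc 2: start y=0.000, vy=6.662 → t=1.360, apex=2.264, x_land=13.943, impact vy=-6.662
  bounce: vy ← 0.55·6.662 = 3.664
Arc 3: start y=0.000, vy=3.664 → t=0.748, apex=0.685, x_land=17.263, impact vy=-3.664
  bounce: vy ← 0.55·3.664 = 2.015
Arc 4: start y=0.000, vy=2.015 → t=0.411, apex=0.207, x_land=19.089, impact vy=-2.015
  bounce: vy ← 0.55·2.015 = 1.108
Arc 5: start y=0.000, vy=1.108 → t=0.226, apex=0.063, x_land=20.093, impact vy=-1.108
  bounce: vy ← 0.55·1.108 = 0.610
Arc 6: start y=0.000, vy=0.610 → t=0.124, apex=0.019, x_land=20.646, impact vy=-0.610
  bounce: vy ← 0.55·0.610 = 0.335

1 1.781 7.485 7.907
2 1.360 2.264 13.943
3 0.748 0.685 17.263
4 0.411 0.207 19.089
5 0.226 0.063 20.093
6 0.124 0.019 20.646
final: 20.646 0.335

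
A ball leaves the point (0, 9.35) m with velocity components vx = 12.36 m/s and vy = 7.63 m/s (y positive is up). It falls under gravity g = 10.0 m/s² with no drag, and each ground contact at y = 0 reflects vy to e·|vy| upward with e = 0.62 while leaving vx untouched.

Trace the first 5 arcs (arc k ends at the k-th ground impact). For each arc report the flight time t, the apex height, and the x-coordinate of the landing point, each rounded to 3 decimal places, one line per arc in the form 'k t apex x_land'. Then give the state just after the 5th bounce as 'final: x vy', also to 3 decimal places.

1 2.329 12.261 28.786
2 1.942 4.713 52.786
3 1.204 1.812 67.666
4 0.746 0.696 76.892
5 0.463 0.268 82.612
final: 82.612 1.435

Arc 1: start y=9.350, vy=7.630 → t=2.329, apex=12.261, x_land=28.786, impact vy=-15.659
  bounce: vy ← 0.62·15.659 = 9.709
Arc 2: start y=0.000, vy=9.709 → t=1.942, apex=4.713, x_land=52.786, impact vy=-9.709
  bounce: vy ← 0.62·9.709 = 6.019
Arc 3: start y=0.000, vy=6.019 → t=1.204, apex=1.812, x_land=67.666, impact vy=-6.019
  bounce: vy ← 0.62·6.019 = 3.732
Arc 4: start y=0.000, vy=3.732 → t=0.746, apex=0.696, x_land=76.892, impact vy=-3.732
  bounce: vy ← 0.62·3.732 = 2.314
Arc 5: start y=0.000, vy=2.314 → t=0.463, apex=0.268, x_land=82.612, impact vy=-2.314
  bounce: vy ← 0.62·2.314 = 1.435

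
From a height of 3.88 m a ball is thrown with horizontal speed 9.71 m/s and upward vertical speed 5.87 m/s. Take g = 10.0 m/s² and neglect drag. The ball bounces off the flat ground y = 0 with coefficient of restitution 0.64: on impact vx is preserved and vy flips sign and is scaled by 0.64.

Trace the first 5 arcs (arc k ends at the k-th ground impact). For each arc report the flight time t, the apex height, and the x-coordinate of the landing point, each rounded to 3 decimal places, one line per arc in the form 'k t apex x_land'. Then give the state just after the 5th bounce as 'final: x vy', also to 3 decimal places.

Arc 1: start y=3.880, vy=5.870 → t=1.646, apex=5.603, x_land=15.978, impact vy=-10.586
  bounce: vy ← 0.64·10.586 = 6.775
Arc 2: start y=0.000, vy=6.775 → t=1.355, apex=2.295, x_land=29.135, impact vy=-6.775
  bounce: vy ← 0.64·6.775 = 4.336
Arc 3: start y=0.000, vy=4.336 → t=0.867, apex=0.940, x_land=37.556, impact vy=-4.336
  bounce: vy ← 0.64·4.336 = 2.775
Arc 4: start y=0.000, vy=2.775 → t=0.555, apex=0.385, x_land=42.945, impact vy=-2.775
  bounce: vy ← 0.64·2.775 = 1.776
Arc 5: start y=0.000, vy=1.776 → t=0.355, apex=0.158, x_land=46.394, impact vy=-1.776
  bounce: vy ← 0.64·1.776 = 1.137

1 1.646 5.603 15.978
2 1.355 2.295 29.135
3 0.867 0.940 37.556
4 0.555 0.385 42.945
5 0.355 0.158 46.394
final: 46.394 1.137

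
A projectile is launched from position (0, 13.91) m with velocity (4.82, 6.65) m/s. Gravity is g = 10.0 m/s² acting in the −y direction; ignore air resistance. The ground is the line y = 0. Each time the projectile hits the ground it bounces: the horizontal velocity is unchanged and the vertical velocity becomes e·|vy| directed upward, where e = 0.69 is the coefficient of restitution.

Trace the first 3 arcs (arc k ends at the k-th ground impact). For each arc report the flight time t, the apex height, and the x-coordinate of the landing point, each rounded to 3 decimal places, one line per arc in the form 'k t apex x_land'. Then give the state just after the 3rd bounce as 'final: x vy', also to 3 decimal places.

Arc 1: start y=13.910, vy=6.650 → t=2.461, apex=16.121, x_land=11.860, impact vy=-17.956
  bounce: vy ← 0.69·17.956 = 12.390
Arc 2: start y=0.000, vy=12.390 → t=2.478, apex=7.675, x_land=23.804, impact vy=-12.390
  bounce: vy ← 0.69·12.390 = 8.549
Arc 3: start y=0.000, vy=8.549 → t=1.710, apex=3.654, x_land=32.045, impact vy=-8.549
  bounce: vy ← 0.69·8.549 = 5.899

1 2.461 16.121 11.860
2 2.478 7.675 23.804
3 1.710 3.654 32.045
final: 32.045 5.899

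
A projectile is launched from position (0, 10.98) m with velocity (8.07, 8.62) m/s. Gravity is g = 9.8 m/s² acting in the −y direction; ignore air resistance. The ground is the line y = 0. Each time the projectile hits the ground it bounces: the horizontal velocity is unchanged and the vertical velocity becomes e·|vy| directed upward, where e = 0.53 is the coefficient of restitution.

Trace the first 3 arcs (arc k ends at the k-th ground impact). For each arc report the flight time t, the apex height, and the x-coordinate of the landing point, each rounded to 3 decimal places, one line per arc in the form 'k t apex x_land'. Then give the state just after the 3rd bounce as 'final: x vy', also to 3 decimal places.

Arc 1: start y=10.980, vy=8.620 → t=2.616, apex=14.771, x_land=21.110, impact vy=-17.015
  bounce: vy ← 0.53·17.015 = 9.018
Arc 2: start y=0.000, vy=9.018 → t=1.840, apex=4.149, x_land=35.962, impact vy=-9.018
  bounce: vy ← 0.53·9.018 = 4.780
Arc 3: start y=0.000, vy=4.780 → t=0.975, apex=1.166, x_land=43.833, impact vy=-4.780
  bounce: vy ← 0.53·4.780 = 2.533

1 2.616 14.771 21.110
2 1.840 4.149 35.962
3 0.975 1.166 43.833
final: 43.833 2.533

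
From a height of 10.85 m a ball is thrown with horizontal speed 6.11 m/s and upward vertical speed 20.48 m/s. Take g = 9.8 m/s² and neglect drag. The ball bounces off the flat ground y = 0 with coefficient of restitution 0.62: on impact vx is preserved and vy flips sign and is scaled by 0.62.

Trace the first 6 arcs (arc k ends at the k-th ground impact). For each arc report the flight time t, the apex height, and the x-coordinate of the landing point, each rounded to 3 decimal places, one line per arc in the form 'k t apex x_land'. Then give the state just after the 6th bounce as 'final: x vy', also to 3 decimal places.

Arc 1: start y=10.850, vy=20.480 → t=4.655, apex=32.250, x_land=28.444, impact vy=-25.141
  bounce: vy ← 0.62·25.141 = 15.588
Arc 2: start y=0.000, vy=15.588 → t=3.181, apex=12.397, x_land=47.880, impact vy=-15.588
  bounce: vy ← 0.62·15.588 = 9.664
Arc 3: start y=0.000, vy=9.664 → t=1.972, apex=4.765, x_land=59.931, impact vy=-9.664
  bounce: vy ← 0.62·9.664 = 5.992
Arc 4: start y=0.000, vy=5.992 → t=1.223, apex=1.832, x_land=67.403, impact vy=-5.992
  bounce: vy ← 0.62·5.992 = 3.715
Arc 5: start y=0.000, vy=3.715 → t=0.758, apex=0.704, x_land=72.035, impact vy=-3.715
  bounce: vy ← 0.62·3.715 = 2.303
Arc 6: start y=0.000, vy=2.303 → t=0.470, apex=0.271, x_land=74.907, impact vy=-2.303
  bounce: vy ← 0.62·2.303 = 1.428

1 4.655 32.250 28.444
2 3.181 12.397 47.880
3 1.972 4.765 59.931
4 1.223 1.832 67.403
5 0.758 0.704 72.035
6 0.470 0.271 74.907
final: 74.907 1.428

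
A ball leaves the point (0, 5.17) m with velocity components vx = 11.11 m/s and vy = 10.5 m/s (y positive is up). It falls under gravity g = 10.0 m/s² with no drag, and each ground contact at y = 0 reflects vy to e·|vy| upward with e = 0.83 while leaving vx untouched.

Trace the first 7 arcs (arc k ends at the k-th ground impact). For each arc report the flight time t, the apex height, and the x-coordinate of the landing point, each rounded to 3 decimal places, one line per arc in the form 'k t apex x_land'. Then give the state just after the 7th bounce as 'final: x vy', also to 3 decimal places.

1 2.512 10.683 27.905
2 2.426 7.359 54.862
3 2.014 5.070 77.236
4 1.672 3.493 95.807
5 1.387 2.406 111.221
6 1.152 1.658 124.014
7 0.956 1.142 134.633
final: 134.633 3.966

Arc 1: start y=5.170, vy=10.500 → t=2.512, apex=10.683, x_land=27.905, impact vy=-14.617
  bounce: vy ← 0.83·14.617 = 12.132
Arc 2: start y=0.000, vy=12.132 → t=2.426, apex=7.359, x_land=54.862, impact vy=-12.132
  bounce: vy ← 0.83·12.132 = 10.069
Arc 3: start y=0.000, vy=10.069 → t=2.014, apex=5.070, x_land=77.236, impact vy=-10.069
  bounce: vy ← 0.83·10.069 = 8.358
Arc 4: start y=0.000, vy=8.358 → t=1.672, apex=3.493, x_land=95.807, impact vy=-8.358
  bounce: vy ← 0.83·8.358 = 6.937
Arc 5: start y=0.000, vy=6.937 → t=1.387, apex=2.406, x_land=111.221, impact vy=-6.937
  bounce: vy ← 0.83·6.937 = 5.758
Arc 6: start y=0.000, vy=5.758 → t=1.152, apex=1.658, x_land=124.014, impact vy=-5.758
  bounce: vy ← 0.83·5.758 = 4.779
Arc 7: start y=0.000, vy=4.779 → t=0.956, apex=1.142, x_land=134.633, impact vy=-4.779
  bounce: vy ← 0.83·4.779 = 3.966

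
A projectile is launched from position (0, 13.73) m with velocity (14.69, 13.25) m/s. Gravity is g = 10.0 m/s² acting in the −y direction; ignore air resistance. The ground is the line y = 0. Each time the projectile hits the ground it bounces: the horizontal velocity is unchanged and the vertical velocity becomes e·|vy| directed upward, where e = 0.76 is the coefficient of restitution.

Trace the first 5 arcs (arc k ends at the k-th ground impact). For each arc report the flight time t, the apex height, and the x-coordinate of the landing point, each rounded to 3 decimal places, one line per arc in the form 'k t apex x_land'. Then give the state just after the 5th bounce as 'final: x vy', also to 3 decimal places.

Arc 1: start y=13.730, vy=13.250 → t=3.447, apex=22.508, x_land=50.632, impact vy=-21.217
  bounce: vy ← 0.76·21.217 = 16.125
Arc 2: start y=0.000, vy=16.125 → t=3.225, apex=13.001, x_land=98.007, impact vy=-16.125
  bounce: vy ← 0.76·16.125 = 12.255
Arc 3: start y=0.000, vy=12.255 → t=2.451, apex=7.509, x_land=134.012, impact vy=-12.255
  bounce: vy ← 0.76·12.255 = 9.314
Arc 4: start y=0.000, vy=9.314 → t=1.863, apex=4.337, x_land=161.376, impact vy=-9.314
  bounce: vy ← 0.76·9.314 = 7.078
Arc 5: start y=0.000, vy=7.078 → t=1.416, apex=2.505, x_land=182.173, impact vy=-7.078
  bounce: vy ← 0.76·7.078 = 5.380

1 3.447 22.508 50.632
2 3.225 13.001 98.007
3 2.451 7.509 134.012
4 1.863 4.337 161.376
5 1.416 2.505 182.173
final: 182.173 5.380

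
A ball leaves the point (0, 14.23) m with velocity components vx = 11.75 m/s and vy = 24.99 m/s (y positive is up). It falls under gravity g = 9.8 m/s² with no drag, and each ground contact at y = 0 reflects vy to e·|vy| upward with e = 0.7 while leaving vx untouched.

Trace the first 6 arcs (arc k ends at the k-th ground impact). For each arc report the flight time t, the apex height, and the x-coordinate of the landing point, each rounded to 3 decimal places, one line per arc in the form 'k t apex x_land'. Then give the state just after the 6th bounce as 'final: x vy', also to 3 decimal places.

1 5.617 46.092 66.000
2 4.294 22.585 116.452
3 3.006 11.067 151.769
4 2.104 5.423 176.491
5 1.473 2.657 193.796
6 1.031 1.302 205.909
final: 205.909 3.536

Arc 1: start y=14.230, vy=24.990 → t=5.617, apex=46.092, x_land=66.000, impact vy=-30.057
  bounce: vy ← 0.7·30.057 = 21.040
Arc 2: start y=0.000, vy=21.040 → t=4.294, apex=22.585, x_land=116.452, impact vy=-21.040
  bounce: vy ← 0.7·21.040 = 14.728
Arc 3: start y=0.000, vy=14.728 → t=3.006, apex=11.067, x_land=151.769, impact vy=-14.728
  bounce: vy ← 0.7·14.728 = 10.309
Arc 4: start y=0.000, vy=10.309 → t=2.104, apex=5.423, x_land=176.491, impact vy=-10.309
  bounce: vy ← 0.7·10.309 = 7.217
Arc 5: start y=0.000, vy=7.217 → t=1.473, apex=2.657, x_land=193.796, impact vy=-7.217
  bounce: vy ← 0.7·7.217 = 5.052
Arc 6: start y=0.000, vy=5.052 → t=1.031, apex=1.302, x_land=205.909, impact vy=-5.052
  bounce: vy ← 0.7·5.052 = 3.536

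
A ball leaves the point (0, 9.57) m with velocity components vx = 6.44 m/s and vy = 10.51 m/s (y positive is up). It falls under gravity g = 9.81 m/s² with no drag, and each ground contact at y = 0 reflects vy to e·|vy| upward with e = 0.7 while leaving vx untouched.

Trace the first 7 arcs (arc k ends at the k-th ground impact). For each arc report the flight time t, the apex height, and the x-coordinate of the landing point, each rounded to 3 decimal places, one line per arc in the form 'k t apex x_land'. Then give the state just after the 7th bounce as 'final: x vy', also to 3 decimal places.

Arc 1: start y=9.570, vy=10.510 → t=2.832, apex=15.200, x_land=18.236, impact vy=-17.269
  bounce: vy ← 0.7·17.269 = 12.088
Arc 2: start y=0.000, vy=12.088 → t=2.465, apex=7.448, x_land=34.108, impact vy=-12.088
  bounce: vy ← 0.7·12.088 = 8.462
Arc 3: start y=0.000, vy=8.462 → t=1.725, apex=3.650, x_land=45.218, impact vy=-8.462
  bounce: vy ← 0.7·8.462 = 5.923
Arc 4: start y=0.000, vy=5.923 → t=1.208, apex=1.788, x_land=52.995, impact vy=-5.923
  bounce: vy ← 0.7·5.923 = 4.146
Arc 5: start y=0.000, vy=4.146 → t=0.845, apex=0.876, x_land=58.439, impact vy=-4.146
  bounce: vy ← 0.7·4.146 = 2.902
Arc 6: start y=0.000, vy=2.902 → t=0.592, apex=0.429, x_land=62.249, impact vy=-2.902
  bounce: vy ← 0.7·2.902 = 2.032
Arc 7: start y=0.000, vy=2.032 → t=0.414, apex=0.210, x_land=64.917, impact vy=-2.032
  bounce: vy ← 0.7·2.032 = 1.422

1 2.832 15.200 18.236
2 2.465 7.448 34.108
3 1.725 3.650 45.218
4 1.208 1.788 52.995
5 0.845 0.876 58.439
6 0.592 0.429 62.249
7 0.414 0.210 64.917
final: 64.917 1.422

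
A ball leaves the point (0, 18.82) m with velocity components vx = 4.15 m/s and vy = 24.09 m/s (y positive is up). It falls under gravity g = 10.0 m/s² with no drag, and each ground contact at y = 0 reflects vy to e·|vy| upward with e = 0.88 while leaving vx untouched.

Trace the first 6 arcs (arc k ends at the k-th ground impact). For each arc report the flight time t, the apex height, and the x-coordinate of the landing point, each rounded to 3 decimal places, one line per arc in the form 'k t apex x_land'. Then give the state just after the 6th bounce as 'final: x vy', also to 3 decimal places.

Arc 1: start y=18.820, vy=24.090 → t=5.502, apex=47.836, x_land=22.834, impact vy=-30.931
  bounce: vy ← 0.88·30.931 = 27.219
Arc 2: start y=0.000, vy=27.219 → t=5.444, apex=37.045, x_land=45.426, impact vy=-27.219
  bounce: vy ← 0.88·27.219 = 23.953
Arc 3: start y=0.000, vy=23.953 → t=4.791, apex=28.687, x_land=65.307, impact vy=-23.953
  bounce: vy ← 0.88·23.953 = 21.079
Arc 4: start y=0.000, vy=21.079 → t=4.216, apex=22.215, x_land=82.802, impact vy=-21.079
  bounce: vy ← 0.88·21.079 = 18.549
Arc 5: start y=0.000, vy=18.549 → t=3.710, apex=17.204, x_land=98.198, impact vy=-18.549
  bounce: vy ← 0.88·18.549 = 16.323
Arc 6: start y=0.000, vy=16.323 → t=3.265, apex=13.322, x_land=111.746, impact vy=-16.323
  bounce: vy ← 0.88·16.323 = 14.364

1 5.502 47.836 22.834
2 5.444 37.045 45.426
3 4.791 28.687 65.307
4 4.216 22.215 82.802
5 3.710 17.204 98.198
6 3.265 13.322 111.746
final: 111.746 14.364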